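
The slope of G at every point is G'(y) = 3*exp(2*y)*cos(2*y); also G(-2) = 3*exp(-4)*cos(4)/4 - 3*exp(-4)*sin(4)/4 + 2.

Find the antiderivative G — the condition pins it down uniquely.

G(y) = (3*exp(2*y)*sin(2*y) + 3*exp(2*y)*cos(2*y) + 8)/4

For G(y) to be correct, d/dy[G] must agree with the stated G'(y) identically.
A general antiderivative is 3*exp(2*y)*sin(2*y)/4 + 3*exp(2*y)*cos(2*y)/4 + C.
The condition gives C = 3*exp(-4)*cos(4)/4 - 3*exp(-4)*sin(4)/4 + 2 - (3*exp(-4)*cos(4)/4 - 3*exp(-4)*sin(4)/4) = 2.
So G(y) = (3*exp(2*y)*sin(2*y) + 3*exp(2*y)*cos(2*y) + 8)/4.
Check: d/dy[(3*exp(2*y)*sin(2*y) + 3*exp(2*y)*cos(2*y) + 8)/4] = 3*exp(2*y)*cos(2*y) = G'(y).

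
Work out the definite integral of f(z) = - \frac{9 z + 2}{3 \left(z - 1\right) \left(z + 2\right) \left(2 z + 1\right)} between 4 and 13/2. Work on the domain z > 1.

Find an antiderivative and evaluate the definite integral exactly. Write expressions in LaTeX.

Factor the denominator (3 \left(z - 1\right) \left(z + 2\right) \left(2 z + 1\right)) and decompose: f = - \frac{10}{27 \left(2 z + 1\right)} + \frac{16}{27 \left(z + 2\right)} - \frac{11}{27 \left(z - 1\right)}; each piece integrates to a log, atan, or power term.
F(z) = - \frac{11 \log{\left(z - 1 \right)} + 5 \log{\left(z + \frac{1}{2} \right)} - 16 \log{\left(z + 2 \right)}}{27} is an antiderivative of f.
Check: d/dz[- \frac{11 \log{\left(z - 1 \right)} + 5 \log{\left(z + \frac{1}{2} \right)} - 16 \log{\left(z + 2 \right)}}{27}] = \frac{- 9 z - 2}{6 z^{3} + 9 z^{2} - 9 z - 6}, which equals f(z).
F(13/2) = - \frac{11 \log{\left(\frac{11}{2} \right)}}{27} - \frac{5 \log{\left(7 \right)}}{27} + \frac{16 \log{\left(\frac{17}{2} \right)}}{27}; F(4) = - \frac{11 \log{\left(3 \right)}}{27} - \frac{5 \log{\left(\frac{9}{2} \right)}}{27} + \frac{16 \log{\left(6 \right)}}{27}.
Integral = F(13/2) - F(4) = - \frac{16 \log{\left(6 \right)}}{27} - \frac{11 \log{\left(\frac{11}{2} \right)}}{27} - \frac{5 \log{\left(7 \right)}}{27} + \frac{5 \log{\left(\frac{9}{2} \right)}}{27} + \frac{11 \log{\left(3 \right)}}{27} + \frac{16 \log{\left(\frac{17}{2} \right)}}{27}.

Antiderivative: F(z) = - \frac{11 \log{\left(z - 1 \right)} + 5 \log{\left(z + \frac{1}{2} \right)} - 16 \log{\left(z + 2 \right)}}{27}; value = - \frac{16 \log{\left(6 \right)}}{27} - \frac{11 \log{\left(\frac{11}{2} \right)}}{27} - \frac{5 \log{\left(7 \right)}}{27} + \frac{5 \log{\left(\frac{9}{2} \right)}}{27} + \frac{11 \log{\left(3 \right)}}{27} + \frac{16 \log{\left(\frac{17}{2} \right)}}{27}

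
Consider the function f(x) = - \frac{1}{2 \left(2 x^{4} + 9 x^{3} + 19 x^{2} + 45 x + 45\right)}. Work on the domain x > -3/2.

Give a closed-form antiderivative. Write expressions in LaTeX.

The denominator factors as 2 \left(x + 3\right) \left(2 x + 3\right) \left(x^{2} + 5\right); partial fractions split f into directly integrable pieces: \frac{9 x + 1}{812 \left(x^{2} + 5\right)} - \frac{4}{87 \left(2 x + 3\right)} + \frac{1}{84 \left(x + 3\right)}.
Check: d/dx[\frac{- 560 \log{\left(x + \frac{3}{2} \right)} + 290 \log{\left(x + 3 \right)} + 135 \log{\left(x^{2} + 5 \right)} + 6 \sqrt{5} \operatorname{atan}{\left(\frac{\sqrt{5} x}{5} \right)}}{24360}] = - \frac{1}{4 x^{4} + 18 x^{3} + 38 x^{2} + 90 x + 90}, which equals f(x).

An antiderivative is F(x) = \frac{- 560 \log{\left(x + \frac{3}{2} \right)} + 290 \log{\left(x + 3 \right)} + 135 \log{\left(x^{2} + 5 \right)} + 6 \sqrt{5} \operatorname{atan}{\left(\frac{\sqrt{5} x}{5} \right)}}{24360}.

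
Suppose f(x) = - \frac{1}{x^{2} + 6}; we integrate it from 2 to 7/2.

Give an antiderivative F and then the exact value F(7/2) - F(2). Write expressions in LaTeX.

A first test for any F(x): its x-derivative must equal f(x) identically.
F(x) = - \frac{\sqrt{6} \operatorname{atan}{\left(\frac{\sqrt{6} x}{6} \right)}}{6} is an antiderivative of f.
Check: d/dx[- \frac{\sqrt{6} \operatorname{atan}{\left(\frac{\sqrt{6} x}{6} \right)}}{6}] = - \frac{1}{x^{2} + 6} = f(x).
F(7/2) = - \frac{\sqrt{6} \operatorname{atan}{\left(\frac{7 \sqrt{6}}{12} \right)}}{6}; F(2) = - \frac{\sqrt{6} \operatorname{atan}{\left(\frac{\sqrt{6}}{3} \right)}}{6}.
Integral = F(7/2) - F(2) = - \frac{\sqrt{6} \operatorname{atan}{\left(\frac{7 \sqrt{6}}{12} \right)}}{6} + \frac{\sqrt{6} \operatorname{atan}{\left(\frac{\sqrt{6}}{3} \right)}}{6}.

Antiderivative: F(x) = - \frac{\sqrt{6} \operatorname{atan}{\left(\frac{\sqrt{6} x}{6} \right)}}{6}; value = - \frac{\sqrt{6} \operatorname{atan}{\left(\frac{7 \sqrt{6}}{12} \right)}}{6} + \frac{\sqrt{6} \operatorname{atan}{\left(\frac{\sqrt{6}}{3} \right)}}{6}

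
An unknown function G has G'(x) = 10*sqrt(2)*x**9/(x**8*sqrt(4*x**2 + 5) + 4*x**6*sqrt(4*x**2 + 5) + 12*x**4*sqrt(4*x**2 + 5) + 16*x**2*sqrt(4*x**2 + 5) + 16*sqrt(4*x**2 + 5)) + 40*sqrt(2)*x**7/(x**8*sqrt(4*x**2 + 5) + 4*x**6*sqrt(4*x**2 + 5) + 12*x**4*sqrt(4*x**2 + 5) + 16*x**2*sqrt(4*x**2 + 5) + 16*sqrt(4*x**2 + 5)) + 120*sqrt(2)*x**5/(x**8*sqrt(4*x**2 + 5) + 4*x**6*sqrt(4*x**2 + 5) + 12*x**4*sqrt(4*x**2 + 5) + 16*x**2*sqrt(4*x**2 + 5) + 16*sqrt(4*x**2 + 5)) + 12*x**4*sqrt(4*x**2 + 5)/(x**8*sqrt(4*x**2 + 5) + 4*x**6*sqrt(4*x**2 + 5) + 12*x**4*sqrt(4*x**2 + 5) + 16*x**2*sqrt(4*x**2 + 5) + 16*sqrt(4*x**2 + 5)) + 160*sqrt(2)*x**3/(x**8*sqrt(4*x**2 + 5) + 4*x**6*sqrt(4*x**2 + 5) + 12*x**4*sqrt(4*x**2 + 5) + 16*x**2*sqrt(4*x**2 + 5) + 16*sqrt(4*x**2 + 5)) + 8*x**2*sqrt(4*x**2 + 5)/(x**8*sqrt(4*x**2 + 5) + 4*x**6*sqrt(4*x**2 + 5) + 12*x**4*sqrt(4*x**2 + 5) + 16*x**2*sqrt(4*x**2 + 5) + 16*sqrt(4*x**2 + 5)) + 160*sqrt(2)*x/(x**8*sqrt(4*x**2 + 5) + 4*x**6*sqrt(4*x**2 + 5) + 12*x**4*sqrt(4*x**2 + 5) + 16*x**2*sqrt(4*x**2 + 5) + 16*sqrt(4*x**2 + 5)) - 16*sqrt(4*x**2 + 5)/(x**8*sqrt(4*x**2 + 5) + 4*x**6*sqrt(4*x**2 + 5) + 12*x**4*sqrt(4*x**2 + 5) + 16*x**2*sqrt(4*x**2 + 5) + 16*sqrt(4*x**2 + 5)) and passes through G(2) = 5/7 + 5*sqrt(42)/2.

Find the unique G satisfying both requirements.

Integrate term by term and add the pieces.
A general antiderivative is -4*x/(x**4 + 2*x**2 + 4) + 5*sqrt(2*x**2 + 5/2) + C.
The condition gives C = 5/7 + 5*sqrt(42)/2 - (-2/7 + 5*sqrt(42)/2) = 1.
So G(x) = (5*sqrt(2)*x**4*sqrt(4*x**2 + 5) + 2*x**4 + 10*sqrt(2)*x**2*sqrt(4*x**2 + 5) + 4*x**2 - 8*x + 20*sqrt(2)*sqrt(4*x**2 + 5) + 8)/(2*(x**4 + 2*x**2 + 4)).
Check: d/dx[(5*sqrt(2)*x**4*sqrt(4*x**2 + 5) + 2*x**4 + 10*sqrt(2)*x**2*sqrt(4*x**2 + 5) + 4*x**2 - 8*x + 20*sqrt(2)*sqrt(4*x**2 + 5) + 8)/(2*(x**4 + 2*x**2 + 4))] = (10*sqrt(2)*x**9 + 40*sqrt(2)*x**7 + 120*sqrt(2)*x**5 + 12*x**4*sqrt(4*x**2 + 5) + 160*sqrt(2)*x**3 + 8*x**2*sqrt(4*x**2 + 5) + 160*sqrt(2)*x - 16*sqrt(4*x**2 + 5))/(x**8*sqrt(4*x**2 + 5) + 4*x**6*sqrt(4*x**2 + 5) + 12*x**4*sqrt(4*x**2 + 5) + 16*x**2*sqrt(4*x**2 + 5) + 16*sqrt(4*x**2 + 5)), which equals G'(x).

G(x) = (5*sqrt(2)*x**4*sqrt(4*x**2 + 5) + 2*x**4 + 10*sqrt(2)*x**2*sqrt(4*x**2 + 5) + 4*x**2 - 8*x + 20*sqrt(2)*sqrt(4*x**2 + 5) + 8)/(2*(x**4 + 2*x**2 + 4))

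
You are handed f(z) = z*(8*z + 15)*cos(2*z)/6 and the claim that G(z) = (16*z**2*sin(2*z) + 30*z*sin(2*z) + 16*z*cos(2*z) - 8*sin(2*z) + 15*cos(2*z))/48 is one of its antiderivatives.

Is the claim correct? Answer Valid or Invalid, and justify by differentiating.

d/dz[G] = 2*z**2*cos(2*z)/3 + 5*z*cos(2*z)/4
d/dz[G] - f(z) = -2*z**2*cos(2*z)/3 - 5*z*cos(2*z)/4 != 0.

Invalid: d/dz[G] - f = -2*z**2*cos(2*z)/3 - 5*z*cos(2*z)/4, which is not 0.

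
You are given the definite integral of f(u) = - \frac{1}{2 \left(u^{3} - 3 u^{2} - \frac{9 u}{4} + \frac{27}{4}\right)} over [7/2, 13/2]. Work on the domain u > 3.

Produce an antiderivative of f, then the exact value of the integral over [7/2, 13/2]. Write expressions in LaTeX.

Antiderivative: F(u) = - \frac{2 \log{\left(u - 3 \right)}}{27} + \frac{\log{\left(u - \frac{3}{2} \right)}}{9} - \frac{\log{\left(u + \frac{3}{2} \right)}}{27}; value = - \frac{5 \log{\left(2 \right)}}{27} - \frac{2 \log{\left(\frac{7}{2} \right)}}{27} - \frac{\log{\left(8 \right)}}{27} + \frac{4 \log{\left(5 \right)}}{27}

Factor the denominator (\left(u - 3\right) \left(2 u - 3\right) \left(2 u + 3\right)) and decompose: f = - \frac{2}{27 \left(2 u + 3\right)} + \frac{2}{9 \left(2 u - 3\right)} - \frac{2}{27 \left(u - 3\right)}; each piece integrates to a log, atan, or power term.
F(u) = - \frac{2 \log{\left(u - 3 \right)}}{27} + \frac{\log{\left(u - \frac{3}{2} \right)}}{9} - \frac{\log{\left(u + \frac{3}{2} \right)}}{27} is an antiderivative of f.
Check: d/du[- \frac{2 \log{\left(u - 3 \right)}}{27} + \frac{\log{\left(u - \frac{3}{2} \right)}}{9} - \frac{\log{\left(u + \frac{3}{2} \right)}}{27}] = - \frac{2}{4 u^{3} - 12 u^{2} - 9 u + 27}, which equals f(u).
F(13/2) = - \frac{2 \log{\left(\frac{7}{2} \right)}}{27} - \frac{\log{\left(8 \right)}}{27} + \frac{\log{\left(5 \right)}}{9}; F(7/2) = - \frac{\log{\left(5 \right)}}{27} + \frac{5 \log{\left(2 \right)}}{27}.
Integral = F(13/2) - F(7/2) = - \frac{5 \log{\left(2 \right)}}{27} - \frac{2 \log{\left(\frac{7}{2} \right)}}{27} - \frac{\log{\left(8 \right)}}{27} + \frac{4 \log{\left(5 \right)}}{27}.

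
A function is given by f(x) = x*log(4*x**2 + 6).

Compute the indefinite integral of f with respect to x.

F(x) = x**2*log(2*x**2 + 3)/2 - x**2/2 + x**2*log(2)/2 + 3*log(2*x**2 + 3)/4 + C

Any candidate F(x) must reproduce f(x) exactly when differentiated.
Check: d/dx[x**2*log(2*x**2 + 3)/2 - x**2/2 + x**2*log(2)/2 + 3*log(2*x**2 + 3)/4] = x*log(2*x**2 + 3) + x*log(2), which equals f(x).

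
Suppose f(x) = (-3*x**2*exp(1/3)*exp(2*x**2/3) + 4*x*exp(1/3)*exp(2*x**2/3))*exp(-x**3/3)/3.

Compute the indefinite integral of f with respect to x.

The substitution u = -x**3/3 + 2*x**2/3 + 1/3 works: f is exactly (dF/du)*(du/dx) for that inner function.
Check: d/dx[exp(-x**3/3 + 2*x**2/3 + 1/3)] = -x**2*exp(1/3)*exp(2*x**2/3)*exp(-x**3/3) + 4*x*exp(1/3)*exp(2*x**2/3)*exp(-x**3/3)/3, which equals f(x).

F(x) = exp(-x**3/3 + 2*x**2/3 + 1/3) + C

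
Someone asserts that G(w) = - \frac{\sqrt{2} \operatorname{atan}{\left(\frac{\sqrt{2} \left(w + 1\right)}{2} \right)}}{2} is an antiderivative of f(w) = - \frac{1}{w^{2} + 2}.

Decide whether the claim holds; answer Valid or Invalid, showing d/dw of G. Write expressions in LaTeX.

d/dw[G] = - \frac{1}{w^{2} + 2 w + 3}
d/dw[G] - f(w) = \frac{2 w + 1}{w^{4} + 2 w^{3} + 5 w^{2} + 4 w + 6} != 0.

Invalid: d/dw[G] - f = \frac{2 w + 1}{w^{4} + 2 w^{3} + 5 w^{2} + 4 w + 6}, which is not 0.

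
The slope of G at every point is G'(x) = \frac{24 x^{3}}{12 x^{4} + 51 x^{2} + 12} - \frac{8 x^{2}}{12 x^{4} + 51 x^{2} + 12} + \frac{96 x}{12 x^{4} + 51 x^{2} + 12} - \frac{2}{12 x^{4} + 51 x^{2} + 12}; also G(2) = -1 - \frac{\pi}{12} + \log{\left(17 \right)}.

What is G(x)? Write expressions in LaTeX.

Integrate term by term and add the pieces.
A general antiderivative is \log{\left(4 x^{2} + 1 \right)} - \frac{\operatorname{atan}{\left(\frac{x}{2} \right)}}{3} + C.
The condition gives C = -1 - \frac{\pi}{12} + \log{\left(17 \right)} - (- \frac{\pi}{12} + \log{\left(17 \right)}) = -1.
So G(x) = \log{\left(4 x^{2} + 1 \right)} - \frac{\operatorname{atan}{\left(\frac{x}{2} \right)}}{3} - 1.
Check: d/dx[\log{\left(4 x^{2} + 1 \right)} - \frac{\operatorname{atan}{\left(\frac{x}{2} \right)}}{3} - 1] = \frac{24 x^{3} - 8 x^{2} + 96 x - 2}{12 x^{4} + 51 x^{2} + 12}, which equals G'(x).

G(x) = \log{\left(4 x^{2} + 1 \right)} - \frac{\operatorname{atan}{\left(\frac{x}{2} \right)}}{3} - 1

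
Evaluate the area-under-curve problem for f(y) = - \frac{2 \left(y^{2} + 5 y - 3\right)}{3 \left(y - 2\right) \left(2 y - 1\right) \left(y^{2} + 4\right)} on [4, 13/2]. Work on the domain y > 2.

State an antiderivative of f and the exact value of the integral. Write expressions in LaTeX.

Antiderivative: F(y) = - \frac{11 \log{\left(y - 2 \right)}}{36} - \frac{2 \log{\left(y - \frac{1}{2} \right)}}{153} + \frac{65 \log{\left(y^{2} + 4 \right)}}{408} + \frac{29 \operatorname{atan}{\left(\frac{y}{2} \right)}}{204}; value = - \frac{65 \log{\left(20 \right)}}{408} - \frac{11 \log{\left(\frac{9}{2} \right)}}{36} - \frac{29 \operatorname{atan}{\left(2 \right)}}{204} - \frac{2 \log{\left(6 \right)}}{153} + \frac{2 \log{\left(\frac{7}{2} \right)}}{153} + \frac{29 \operatorname{atan}{\left(\frac{13}{4} \right)}}{204} + \frac{11 \log{\left(2 \right)}}{36} + \frac{65 \log{\left(\frac{185}{4} \right)}}{408}

Factor the denominator (3 \left(y - 2\right) \left(2 y - 1\right) \left(y^{2} + 4\right)) and decompose: f = \frac{65 y + 58}{204 \left(y^{2} + 4\right)} - \frac{4}{153 \left(2 y - 1\right)} - \frac{11}{36 \left(y - 2\right)}; each piece integrates to a log, atan, or power term.
F(y) = - \frac{11 \log{\left(y - 2 \right)}}{36} - \frac{2 \log{\left(y - \frac{1}{2} \right)}}{153} + \frac{65 \log{\left(y^{2} + 4 \right)}}{408} + \frac{29 \operatorname{atan}{\left(\frac{y}{2} \right)}}{204} is an antiderivative of f.
Check: d/dy[- \frac{11 \log{\left(y - 2 \right)}}{36} - \frac{2 \log{\left(y - \frac{1}{2} \right)}}{153} + \frac{65 \log{\left(y^{2} + 4 \right)}}{408} + \frac{29 \operatorname{atan}{\left(\frac{y}{2} \right)}}{204}] = \frac{- 2 y^{2} - 10 y + 6}{6 y^{4} - 15 y^{3} + 30 y^{2} - 60 y + 24}, which equals f(y).
F(13/2) = - \frac{11 \log{\left(\frac{9}{2} \right)}}{36} - \frac{2 \log{\left(6 \right)}}{153} + \frac{29 \operatorname{atan}{\left(\frac{13}{4} \right)}}{204} + \frac{65 \log{\left(\frac{185}{4} \right)}}{408}; F(4) = - \frac{11 \log{\left(2 \right)}}{36} - \frac{2 \log{\left(\frac{7}{2} \right)}}{153} + \frac{29 \operatorname{atan}{\left(2 \right)}}{204} + \frac{65 \log{\left(20 \right)}}{408}.
Integral = F(13/2) - F(4) = - \frac{65 \log{\left(20 \right)}}{408} - \frac{11 \log{\left(\frac{9}{2} \right)}}{36} - \frac{29 \operatorname{atan}{\left(2 \right)}}{204} - \frac{2 \log{\left(6 \right)}}{153} + \frac{2 \log{\left(\frac{7}{2} \right)}}{153} + \frac{29 \operatorname{atan}{\left(\frac{13}{4} \right)}}{204} + \frac{11 \log{\left(2 \right)}}{36} + \frac{65 \log{\left(\frac{185}{4} \right)}}{408}.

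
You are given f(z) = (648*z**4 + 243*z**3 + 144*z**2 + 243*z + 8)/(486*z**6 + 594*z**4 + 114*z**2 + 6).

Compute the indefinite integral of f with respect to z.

Recover f(z) by differentiating a candidate F(z); any mismatch rules it out.
Check: d/dz[4*atan(z)/3 - 3/(4*(3*z**2 + 1/3))] = (648*z**4 + 243*z**3 + 144*z**2 + 243*z + 8)/(486*z**6 + 594*z**4 + 114*z**2 + 6) = f(z).

F(z) = 4*atan(z)/3 - 3/(4*(3*z**2 + 1/3)) + C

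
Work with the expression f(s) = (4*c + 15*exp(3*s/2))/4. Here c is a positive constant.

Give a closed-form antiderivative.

Recover f(s) by differentiating a candidate F(s); any mismatch rules it out.
Check: d/ds[(2*c*s + 5*exp(3*s/2))/2] = c + 15*exp(3*s/2)/4, which equals f(s).

An antiderivative is F(s) = (2*c*s + 5*exp(3*s/2))/2.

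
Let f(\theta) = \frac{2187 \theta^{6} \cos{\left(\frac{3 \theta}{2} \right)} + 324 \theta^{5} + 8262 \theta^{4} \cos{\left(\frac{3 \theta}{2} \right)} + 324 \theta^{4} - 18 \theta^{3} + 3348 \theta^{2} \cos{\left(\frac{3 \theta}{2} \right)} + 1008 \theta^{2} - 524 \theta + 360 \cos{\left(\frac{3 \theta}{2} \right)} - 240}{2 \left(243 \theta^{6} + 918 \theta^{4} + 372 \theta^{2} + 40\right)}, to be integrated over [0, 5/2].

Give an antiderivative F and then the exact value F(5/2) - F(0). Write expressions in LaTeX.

An antiderivative F(\theta) passes only if d/d\theta[F] lands on f(\theta) exactly.
F(\theta) = \frac{- 36 \theta + 2 \left(9 \theta^{2} + 2\right) \log{\left(\frac{\theta^{2}}{2} + \frac{5}{3} \right)} + 18 \left(9 \theta^{2} + 2\right) \sin{\left(\frac{3 \theta}{2} \right)} + 9}{6 \left(9 \theta^{2} + 2\right)} is an antiderivative of f.
Check: d/d\theta[\frac{- 36 \theta + 2 \left(9 \theta^{2} + 2\right) \log{\left(\frac{\theta^{2}}{2} + \frac{5}{3} \right)} + 18 \left(9 \theta^{2} + 2\right) \sin{\left(\frac{3 \theta}{2} \right)} + 9}{6 \left(9 \theta^{2} + 2\right)}] = \frac{2187 \theta^{6} \cos{\left(\frac{3 \theta}{2} \right)} + 324 \theta^{5} + 8262 \theta^{4} \cos{\left(\frac{3 \theta}{2} \right)} + 324 \theta^{4} - 18 \theta^{3} + 3348 \theta^{2} \cos{\left(\frac{3 \theta}{2} \right)} + 1008 \theta^{2} - 524 \theta + 360 \cos{\left(\frac{3 \theta}{2} \right)} - 240}{486 \theta^{6} + 1836 \theta^{4} + 744 \theta^{2} + 80}, which equals f(\theta).
F(5/2) = 3 \sin{\left(\frac{15}{4} \right)} - \frac{54}{233} + \frac{\log{\left(\frac{115}{24} \right)}}{3}; F(0) = \frac{\log{\left(\frac{5}{3} \right)}}{3} + \frac{3}{4}.
Integral = F(5/2) - F(0) = 3 \sin{\left(\frac{15}{4} \right)} - \frac{915}{932} - \frac{\log{\left(\frac{5}{3} \right)}}{3} + \frac{\log{\left(\frac{115}{24} \right)}}{3}.

Antiderivative: F(\theta) = \frac{- 36 \theta + 2 \left(9 \theta^{2} + 2\right) \log{\left(\frac{\theta^{2}}{2} + \frac{5}{3} \right)} + 18 \left(9 \theta^{2} + 2\right) \sin{\left(\frac{3 \theta}{2} \right)} + 9}{6 \left(9 \theta^{2} + 2\right)}; value = 3 \sin{\left(\frac{15}{4} \right)} - \frac{915}{932} - \frac{\log{\left(\frac{5}{3} \right)}}{3} + \frac{\log{\left(\frac{115}{24} \right)}}{3}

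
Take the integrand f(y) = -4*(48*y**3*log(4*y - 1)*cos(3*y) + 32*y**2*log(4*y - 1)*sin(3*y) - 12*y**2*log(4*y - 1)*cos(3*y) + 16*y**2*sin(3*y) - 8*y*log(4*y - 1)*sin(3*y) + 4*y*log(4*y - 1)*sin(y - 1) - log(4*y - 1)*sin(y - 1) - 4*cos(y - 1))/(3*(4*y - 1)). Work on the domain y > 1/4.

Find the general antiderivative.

F(y) = -4*(4*y**2*sin(3*y) - cos(y - 1))*log(4*y - 1)/3 + C

Recognize the product-rule pattern: f = u'v + uv' with u = -16*y**2*sin(3*y)/3 + 4*cos(y - 1)/3, v = log(4*y - 1), so integration by parts undoes it.
Check: d/dy[-4*(4*y**2*sin(3*y) - cos(y - 1))*log(4*y - 1)/3] = (-192*y**3*log(4*y - 1)*cos(3*y) - 128*y**2*log(4*y - 1)*sin(3*y) + 48*y**2*log(4*y - 1)*cos(3*y) - 64*y**2*sin(3*y) + 32*y*log(4*y - 1)*sin(3*y) - 16*y*log(4*y - 1)*sin(y - 1) + 4*log(4*y - 1)*sin(y - 1) + 16*cos(y - 1))/(12*y - 3), which equals f(y).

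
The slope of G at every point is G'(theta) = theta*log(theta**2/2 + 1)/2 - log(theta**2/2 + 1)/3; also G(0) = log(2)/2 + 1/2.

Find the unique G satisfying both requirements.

The integrand splits into summands that can be handled one at a time.
A general antiderivative is -theta**2/4 + 2*theta/3 + (theta**2/4 - theta/3)*log(theta**2/2 + 1) + log(theta**2 + 2)/2 - 2*sqrt(2)*atan(sqrt(2)*theta/2)/3 + C.
The condition gives C = log(2)/2 + 1/2 - (log(2)/2) = 1/2.
So G(theta) = theta**2*log(theta**2/2 + 1)/4 - theta**2/4 - theta*log(theta**2/2 + 1)/3 + 2*theta/3 + log(theta**2 + 2)/2 - 2*sqrt(2)*atan(sqrt(2)*theta/2)/3 + 1/2.
Check: d/dtheta[theta**2*log(theta**2/2 + 1)/4 - theta**2/4 - theta*log(theta**2/2 + 1)/3 + 2*theta/3 + log(theta**2 + 2)/2 - 2*sqrt(2)*atan(sqrt(2)*theta/2)/3 + 1/2] = theta*log(theta**2/2 + 1)/2 - log(theta**2/2 + 1)/3 = G'(theta).

G(theta) = theta**2*log(theta**2/2 + 1)/4 - theta**2/4 - theta*log(theta**2/2 + 1)/3 + 2*theta/3 + log(theta**2 + 2)/2 - 2*sqrt(2)*atan(sqrt(2)*theta/2)/3 + 1/2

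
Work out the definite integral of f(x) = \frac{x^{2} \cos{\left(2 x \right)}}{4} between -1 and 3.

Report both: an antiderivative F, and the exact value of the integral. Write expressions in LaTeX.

Antiderivative: F(x) = \frac{2 x^{2} \sin{\left(2 x \right)} + 2 x \cos{\left(2 x \right)} - \sin{\left(2 x \right)}}{16}; value = \frac{17 \sin{\left(6 \right)}}{16} + \frac{\cos{\left(2 \right)}}{8} + \frac{\sin{\left(2 \right)}}{16} + \frac{3 \cos{\left(6 \right)}}{8}

A candidate is checked by its d/dx: the result must match f(x).
F(x) = \frac{2 x^{2} \sin{\left(2 x \right)} + 2 x \cos{\left(2 x \right)} - \sin{\left(2 x \right)}}{16} is an antiderivative of f.
Check: d/dx[\frac{2 x^{2} \sin{\left(2 x \right)} + 2 x \cos{\left(2 x \right)} - \sin{\left(2 x \right)}}{16}] = \frac{x^{2} \cos{\left(2 x \right)}}{4} = f(x).
F(3) = \frac{17 \sin{\left(6 \right)}}{16} + \frac{3 \cos{\left(6 \right)}}{8}; F(-1) = - \frac{\sin{\left(2 \right)}}{16} - \frac{\cos{\left(2 \right)}}{8}.
Integral = F(3) - F(-1) = \frac{17 \sin{\left(6 \right)}}{16} + \frac{\cos{\left(2 \right)}}{8} + \frac{\sin{\left(2 \right)}}{16} + \frac{3 \cos{\left(6 \right)}}{8}.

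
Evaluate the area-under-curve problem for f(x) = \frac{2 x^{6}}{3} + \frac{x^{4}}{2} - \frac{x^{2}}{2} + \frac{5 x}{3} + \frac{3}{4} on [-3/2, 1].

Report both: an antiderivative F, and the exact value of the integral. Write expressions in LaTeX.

Antiderivative: F(x) = \frac{2 x^{7}}{21} + \frac{x^{5}}{10} - \frac{x^{3}}{6} + \frac{5 x^{2}}{6} + \frac{3 x}{4}; value = \frac{1805}{672}

The integrand splits into summands that can be handled one at a time.
F(x) = \frac{2 x^{7}}{21} + \frac{x^{5}}{10} - \frac{x^{3}}{6} + \frac{5 x^{2}}{6} + \frac{3 x}{4} is an antiderivative of f.
Check: d/dx[\frac{2 x^{7}}{21} + \frac{x^{5}}{10} - \frac{x^{3}}{6} + \frac{5 x^{2}}{6} + \frac{3 x}{4}] = \frac{2 x^{6}}{3} + \frac{x^{4}}{2} - \frac{x^{2}}{2} + \frac{5 x}{3} + \frac{3}{4} = f(x).
F(1) = \frac{677}{420}; F(-3/2) = - \frac{1203}{1120}.
Integral = F(1) - F(-3/2) = \frac{1805}{672}.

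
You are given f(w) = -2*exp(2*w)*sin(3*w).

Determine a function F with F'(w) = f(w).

An antiderivative is F(w) = -4*exp(2*w)*sin(3*w)/13 + 6*exp(2*w)*cos(3*w)/13.

Since d/dw undoes antidifferentiation here, F'(w) = f(w) is required of F(w).
Check: d/dw[-4*exp(2*w)*sin(3*w)/13 + 6*exp(2*w)*cos(3*w)/13] = -2*exp(2*w)*sin(3*w) = f(w).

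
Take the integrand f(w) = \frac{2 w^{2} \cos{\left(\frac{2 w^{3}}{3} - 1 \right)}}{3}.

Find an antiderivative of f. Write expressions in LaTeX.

An antiderivative is F(w) = \frac{\sin{\left(\frac{2 w^{3}}{3} - 1 \right)}}{3}.

f matches the chain-rule pattern g'(h)*h' with inner function h(w) = \frac{2 w^{3}}{3} - 1; substituting u = h(w) collapses the integral.
Check: d/dw[\frac{\sin{\left(\frac{2 w^{3}}{3} - 1 \right)}}{3}] = \frac{2 w^{2} \cos{\left(\frac{2 w^{3}}{3} - 1 \right)}}{3} = f(w).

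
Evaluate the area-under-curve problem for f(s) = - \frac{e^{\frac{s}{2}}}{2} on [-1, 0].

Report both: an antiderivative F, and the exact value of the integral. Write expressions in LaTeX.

Antiderivative: F(s) = - e^{\frac{s}{2}}; value = -1 + e^{- \frac{1}{2}}

Whatever form F(s) takes, F'(s) = f(s) is non-negotiable.
F(s) = - e^{\frac{s}{2}} is an antiderivative of f.
Check: d/ds[- e^{\frac{s}{2}}] = - \frac{e^{\frac{s}{2}}}{2} = f(s).
F(0) = -1; F(-1) = - \frac{1}{e^{\frac{1}{2}}}.
Integral = F(0) - F(-1) = -1 + e^{- \frac{1}{2}}.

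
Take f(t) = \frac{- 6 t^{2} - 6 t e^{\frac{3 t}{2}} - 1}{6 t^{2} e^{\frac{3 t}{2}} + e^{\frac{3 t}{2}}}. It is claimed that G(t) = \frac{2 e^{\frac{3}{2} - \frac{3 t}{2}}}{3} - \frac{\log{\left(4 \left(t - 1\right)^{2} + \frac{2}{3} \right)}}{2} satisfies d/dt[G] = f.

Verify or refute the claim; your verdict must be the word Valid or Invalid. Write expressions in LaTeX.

Invalid: d/dt[G] - f = \frac{- 36 t^{4} e^{\frac{3 t}{2}} + \frac{36 t^{4} e^{\frac{3 t}{2}}}{e^{\frac{3}{2}}} - \frac{72 t^{3} e^{\frac{3 t}{2}}}{e^{\frac{3}{2}}} + 72 t^{3} e^{\frac{3 t}{2}} - 48 t^{2} e^{\frac{3 t}{2}} + \frac{48 t^{2} e^{\frac{3 t}{2}}}{e^{\frac{3}{2}}} - \frac{36 t^{2} e^{3 t}}{e^{\frac{3}{2}}} - \frac{12 t e^{\frac{3 t}{2}}}{e^{\frac{3}{2}}} + 12 t e^{\frac{3 t}{2}} + \frac{36 t e^{3 t}}{e^{\frac{3}{2}}} - 7 e^{\frac{3 t}{2}} + \frac{7 e^{\frac{3 t}{2}}}{e^{\frac{3}{2}}} + \frac{6 e^{3 t}}{e^{\frac{3}{2}}}}{\frac{36 t^{4} e^{3 t}}{e^{\frac{3}{2}}} - \frac{72 t^{3} e^{3 t}}{e^{\frac{3}{2}}} + \frac{48 t^{2} e^{3 t}}{e^{\frac{3}{2}}} - \frac{12 t e^{3 t}}{e^{\frac{3}{2}}} + \frac{7 e^{3 t}}{e^{\frac{3}{2}}}}, which is not 0.

d/dt[G] = \frac{- 6 t^{2} - \frac{6 t e^{\frac{3 t}{2}}}{e^{\frac{3}{2}}} + 12 t + \frac{6 e^{\frac{3 t}{2}}}{e^{\frac{3}{2}}} - 7}{\frac{6 t^{2} e^{\frac{3 t}{2}}}{e^{\frac{3}{2}}} - \frac{12 t e^{\frac{3 t}{2}}}{e^{\frac{3}{2}}} + \frac{7 e^{\frac{3 t}{2}}}{e^{\frac{3}{2}}}}
d/dt[G] - f(t) = \frac{- 36 t^{4} e^{\frac{3 t}{2}} + \frac{36 t^{4} e^{\frac{3 t}{2}}}{e^{\frac{3}{2}}} - \frac{72 t^{3} e^{\frac{3 t}{2}}}{e^{\frac{3}{2}}} + 72 t^{3} e^{\frac{3 t}{2}} - 48 t^{2} e^{\frac{3 t}{2}} + \frac{48 t^{2} e^{\frac{3 t}{2}}}{e^{\frac{3}{2}}} - \frac{36 t^{2} e^{3 t}}{e^{\frac{3}{2}}} - \frac{12 t e^{\frac{3 t}{2}}}{e^{\frac{3}{2}}} + 12 t e^{\frac{3 t}{2}} + \frac{36 t e^{3 t}}{e^{\frac{3}{2}}} - 7 e^{\frac{3 t}{2}} + \frac{7 e^{\frac{3 t}{2}}}{e^{\frac{3}{2}}} + \frac{6 e^{3 t}}{e^{\frac{3}{2}}}}{\frac{36 t^{4} e^{3 t}}{e^{\frac{3}{2}}} - \frac{72 t^{3} e^{3 t}}{e^{\frac{3}{2}}} + \frac{48 t^{2} e^{3 t}}{e^{\frac{3}{2}}} - \frac{12 t e^{3 t}}{e^{\frac{3}{2}}} + \frac{7 e^{3 t}}{e^{\frac{3}{2}}}} != 0.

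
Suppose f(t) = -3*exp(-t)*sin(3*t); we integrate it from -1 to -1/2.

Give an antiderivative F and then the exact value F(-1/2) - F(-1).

Recover f(t) by differentiating a candidate F(t); any mismatch rules it out.
F(t) = (3*sin(3*t) + 9*cos(3*t))*exp(-t)/10 is an antiderivative of f.
Check: d/dt[(3*sin(3*t) + 9*cos(3*t))*exp(-t)/10] = -3*exp(-t)*sin(3*t) = f(t).
F(-1/2) = -3*exp(1/2)*sin(3/2)/10 + 9*exp(1/2)*cos(3/2)/10; F(-1) = 9*exp(1)*cos(3)/10 - 3*exp(1)*sin(3)/10.
Integral = F(-1/2) - F(-1) = -3*exp(1/2)*sin(3/2)/10 + 9*exp(1/2)*cos(3/2)/10 + 3*exp(1)*sin(3)/10 - 9*exp(1)*cos(3)/10.

Antiderivative: F(t) = (3*sin(3*t) + 9*cos(3*t))*exp(-t)/10; value = -3*exp(1/2)*sin(3/2)/10 + 9*exp(1/2)*cos(3/2)/10 + 3*exp(1)*sin(3)/10 - 9*exp(1)*cos(3)/10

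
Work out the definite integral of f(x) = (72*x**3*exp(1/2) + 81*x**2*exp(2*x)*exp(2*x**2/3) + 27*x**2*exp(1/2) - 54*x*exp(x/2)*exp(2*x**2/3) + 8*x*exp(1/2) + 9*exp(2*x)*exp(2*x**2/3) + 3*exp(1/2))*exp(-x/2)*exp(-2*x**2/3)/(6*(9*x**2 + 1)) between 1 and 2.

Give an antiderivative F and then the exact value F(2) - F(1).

Differentiate the proposed F(x) back; it has to land on f(x) exactly.
F(x) = (-exp(-1/2)*exp(x/2)*exp(2*x**2/3)*log(3*x**2 + 1/3) + 2*exp(-1/2)*exp(2*x)*exp(2*x**2/3) - 2)*exp(1/2)*exp(-x/2)*exp(-2*x**2/3)/2 is an antiderivative of f.
Check: d/dx[(-exp(-1/2)*exp(x/2)*exp(2*x**2/3)*log(3*x**2 + 1/3) + 2*exp(-1/2)*exp(2*x)*exp(2*x**2/3) - 2)*exp(1/2)*exp(-x/2)*exp(-2*x**2/3)/2] = (72*exp(1)*x**3 + 81*x**2*exp(1/2)*exp(2*x)*exp(2*x**2/3) + 27*exp(1)*x**2 - 54*x*exp(1/2)*exp(x/2)*exp(2*x**2/3) + 8*exp(1)*x + 9*exp(1/2)*exp(2*x)*exp(2*x**2/3) + 3*exp(1))/(54*x**2*exp(1/2)*exp(x/2)*exp(2*x**2/3) + 6*exp(1/2)*exp(x/2)*exp(2*x**2/3)), which equals f(x).
F(2) = -log(37/3)/2 - exp(-19/6) + exp(3); F(1) = -log(10/3)/2 - exp(-2/3) + exp(3/2).
Integral = F(2) - F(1) = -exp(3/2) - log(37/3)/2 - exp(-19/6) + exp(-2/3) + log(10/3)/2 + exp(3).

Antiderivative: F(x) = (-exp(-1/2)*exp(x/2)*exp(2*x**2/3)*log(3*x**2 + 1/3) + 2*exp(-1/2)*exp(2*x)*exp(2*x**2/3) - 2)*exp(1/2)*exp(-x/2)*exp(-2*x**2/3)/2; value = -exp(3/2) - log(37/3)/2 - exp(-19/6) + exp(-2/3) + log(10/3)/2 + exp(3)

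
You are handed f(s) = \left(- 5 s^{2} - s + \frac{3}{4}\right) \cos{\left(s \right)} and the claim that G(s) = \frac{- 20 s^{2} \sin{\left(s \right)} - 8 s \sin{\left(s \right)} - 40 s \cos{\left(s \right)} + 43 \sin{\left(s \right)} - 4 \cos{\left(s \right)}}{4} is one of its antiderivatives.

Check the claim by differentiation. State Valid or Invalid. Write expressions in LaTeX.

d/ds[G] = - 5 s^{2} \cos{\left(s \right)} - 2 s \cos{\left(s \right)} - \sin{\left(s \right)} + \frac{3 \cos{\left(s \right)}}{4}
d/ds[G] - f(s) = - s \cos{\left(s \right)} - \sin{\left(s \right)} != 0.

Invalid: d/ds[G] - f = - s \cos{\left(s \right)} - \sin{\left(s \right)}, which is not 0.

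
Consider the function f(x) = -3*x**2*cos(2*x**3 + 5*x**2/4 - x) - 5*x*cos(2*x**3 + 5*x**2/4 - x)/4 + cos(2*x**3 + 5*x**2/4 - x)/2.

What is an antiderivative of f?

The substitution u = 2*x**3 + 5*x**2/4 - x works: f is exactly (dF/du)*(du/dx) for that inner function.
Check: d/dx[-sin(2*x**3 + 5*x**2/4 - x)/2] = -3*x**2*cos(2*x**3 + 5*x**2/4 - x) - 5*x*cos(2*x**3 + 5*x**2/4 - x)/4 + cos(2*x**3 + 5*x**2/4 - x)/2 = f(x).

An antiderivative is F(x) = -sin(2*x**3 + 5*x**2/4 - x)/2.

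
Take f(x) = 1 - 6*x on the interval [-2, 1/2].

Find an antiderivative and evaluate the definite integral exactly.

Recover f(x) by differentiating a candidate F(x); any mismatch rules it out.
F(x) = -3*x**2 + x is an antiderivative of f.
Check: d/dx[-3*x**2 + x] = 1 - 6*x = f(x).
F(1/2) = -1/4; F(-2) = -14.
Integral = F(1/2) - F(-2) = 55/4.

Antiderivative: F(x) = -3*x**2 + x; value = 55/4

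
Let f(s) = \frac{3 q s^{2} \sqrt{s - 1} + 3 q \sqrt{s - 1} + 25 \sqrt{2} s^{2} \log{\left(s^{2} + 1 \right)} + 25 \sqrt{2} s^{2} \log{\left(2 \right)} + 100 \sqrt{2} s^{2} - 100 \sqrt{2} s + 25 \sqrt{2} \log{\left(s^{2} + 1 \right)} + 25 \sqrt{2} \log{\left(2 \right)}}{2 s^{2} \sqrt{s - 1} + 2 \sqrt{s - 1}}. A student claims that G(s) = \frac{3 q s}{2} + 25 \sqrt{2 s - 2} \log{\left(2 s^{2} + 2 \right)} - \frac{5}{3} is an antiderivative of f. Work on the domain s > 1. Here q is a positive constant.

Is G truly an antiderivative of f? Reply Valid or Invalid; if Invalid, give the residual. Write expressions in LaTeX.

Valid - differentiating G returns exactly f.

d/ds[G] = \frac{3 q s^{2} \sqrt{s - 1} + 3 q \sqrt{s - 1} + 25 \sqrt{2} s^{2} \log{\left(s^{2} + 1 \right)} + 25 \sqrt{2} s^{2} \log{\left(2 \right)} + 100 \sqrt{2} s^{2} - 100 \sqrt{2} s + 25 \sqrt{2} \log{\left(s^{2} + 1 \right)} + 25 \sqrt{2} \log{\left(2 \right)}}{2 s^{2} \sqrt{s - 1} + 2 \sqrt{s - 1}}
This equals f(s) exactly, so the claim holds.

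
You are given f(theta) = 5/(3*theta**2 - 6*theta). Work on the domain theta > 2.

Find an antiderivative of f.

The denominator factors as 3*theta*(theta - 2); partial fractions split f into directly integrable pieces: 5/(6*(theta - 2)) - 5/(6*theta).
Check: d/dtheta[-5*log(theta)/6 + 5*log(theta - 2)/6] = 5/(3*theta**2 - 6*theta) = f(theta).

An antiderivative is F(theta) = -5*log(theta)/6 + 5*log(theta - 2)/6.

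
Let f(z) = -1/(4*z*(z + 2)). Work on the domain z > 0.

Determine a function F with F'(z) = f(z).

An antiderivative is F(z) = -log(z)/8 + log(z + 2)/8.

Factor the denominator (4*z*(z + 2)) and decompose: f = 1/(8*(z + 2)) - 1/(8*z); each piece integrates to a log, atan, or power term.
Check: d/dz[-log(z)/8 + log(z + 2)/8] = -1/(4*z**2 + 8*z), which equals f(z).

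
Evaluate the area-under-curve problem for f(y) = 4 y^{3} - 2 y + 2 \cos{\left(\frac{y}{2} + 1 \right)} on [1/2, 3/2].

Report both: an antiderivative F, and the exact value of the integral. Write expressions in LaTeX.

Integrate term by term and add the pieces.
F(y) = y^{4} - y^{2} + 4 \sin{\left(\frac{y}{2} + 1 \right)} is an antiderivative of f.
Check: d/dy[y^{4} - y^{2} + 4 \sin{\left(\frac{y}{2} + 1 \right)}] = 4 y^{3} - 2 y + 2 \cos{\left(\frac{y}{2} + 1 \right)} = f(y).
F(3/2) = \frac{45}{16} + 4 \sin{\left(\frac{7}{4} \right)}; F(1/2) = - \frac{3}{16} + 4 \sin{\left(\frac{5}{4} \right)}.
Integral = F(3/2) - F(1/2) = - 4 \sin{\left(\frac{5}{4} \right)} + 3 + 4 \sin{\left(\frac{7}{4} \right)}.

Antiderivative: F(y) = y^{4} - y^{2} + 4 \sin{\left(\frac{y}{2} + 1 \right)}; value = - 4 \sin{\left(\frac{5}{4} \right)} + 3 + 4 \sin{\left(\frac{7}{4} \right)}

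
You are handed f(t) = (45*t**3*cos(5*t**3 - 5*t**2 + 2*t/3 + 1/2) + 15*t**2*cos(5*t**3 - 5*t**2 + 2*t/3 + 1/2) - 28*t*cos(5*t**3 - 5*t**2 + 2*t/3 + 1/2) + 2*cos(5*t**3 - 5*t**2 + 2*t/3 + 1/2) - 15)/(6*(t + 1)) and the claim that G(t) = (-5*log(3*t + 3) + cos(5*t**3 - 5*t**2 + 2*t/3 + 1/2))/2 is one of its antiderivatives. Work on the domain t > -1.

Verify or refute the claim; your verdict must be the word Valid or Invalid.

d/dt[G] = (-45*t**3*sin(5*t**3 - 5*t**2 + 2*t/3 + 1/2) - 15*t**2*sin(5*t**3 - 5*t**2 + 2*t/3 + 1/2) + 28*t*sin(5*t**3 - 5*t**2 + 2*t/3 + 1/2) - 2*sin(5*t**3 - 5*t**2 + 2*t/3 + 1/2) - 15)/(6*t + 6)
d/dt[G] - f(t) = -15*t**2*sin(5*t**3 - 5*t**2 + 2*t/3 + 1/2)/2 - 15*t**2*cos(5*t**3 - 5*t**2 + 2*t/3 + 1/2)/2 + 5*t*sin(5*t**3 - 5*t**2 + 2*t/3 + 1/2) + 5*t*cos(5*t**3 - 5*t**2 + 2*t/3 + 1/2) - sin(5*t**3 - 5*t**2 + 2*t/3 + 1/2)/3 - cos(5*t**3 - 5*t**2 + 2*t/3 + 1/2)/3 != 0.

Invalid: d/dt[G] - f = -15*t**2*sin(5*t**3 - 5*t**2 + 2*t/3 + 1/2)/2 - 15*t**2*cos(5*t**3 - 5*t**2 + 2*t/3 + 1/2)/2 + 5*t*sin(5*t**3 - 5*t**2 + 2*t/3 + 1/2) + 5*t*cos(5*t**3 - 5*t**2 + 2*t/3 + 1/2) - sin(5*t**3 - 5*t**2 + 2*t/3 + 1/2)/3 - cos(5*t**3 - 5*t**2 + 2*t/3 + 1/2)/3, which is not 0.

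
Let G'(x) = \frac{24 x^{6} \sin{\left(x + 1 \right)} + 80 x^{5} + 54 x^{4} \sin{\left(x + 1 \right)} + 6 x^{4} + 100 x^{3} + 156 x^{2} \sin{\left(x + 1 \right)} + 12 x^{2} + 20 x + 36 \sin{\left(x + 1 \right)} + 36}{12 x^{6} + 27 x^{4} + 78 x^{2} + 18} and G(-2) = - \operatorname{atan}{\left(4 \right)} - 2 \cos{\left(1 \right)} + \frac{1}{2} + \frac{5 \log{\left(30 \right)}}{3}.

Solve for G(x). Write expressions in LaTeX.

For G(x) to be correct, d/dx[G] must agree with the stated G'(x) identically.
A general antiderivative is \frac{5 \log{\left(x^{4} + 2 x^{2} + 6 \right)}}{3} - 2 \cos{\left(x + 1 \right)} + \operatorname{atan}{\left(2 x \right)} + C.
The condition gives C = - \operatorname{atan}{\left(4 \right)} - 2 \cos{\left(1 \right)} + \frac{1}{2} + \frac{5 \log{\left(30 \right)}}{3} - (- \operatorname{atan}{\left(4 \right)} - 2 \cos{\left(1 \right)} + \frac{5 \log{\left(30 \right)}}{3}) = \frac{1}{2}.
So G(x) = \frac{5 \log{\left(x^{4} + 2 x^{2} + 6 \right)}}{3} - 2 \cos{\left(x + 1 \right)} + \operatorname{atan}{\left(2 x \right)} + \frac{1}{2}.
Check: d/dx[\frac{5 \log{\left(x^{4} + 2 x^{2} + 6 \right)}}{3} - 2 \cos{\left(x + 1 \right)} + \operatorname{atan}{\left(2 x \right)} + \frac{1}{2}] = \frac{24 x^{6} \sin{\left(x + 1 \right)} + 80 x^{5} + 54 x^{4} \sin{\left(x + 1 \right)} + 6 x^{4} + 100 x^{3} + 156 x^{2} \sin{\left(x + 1 \right)} + 12 x^{2} + 20 x + 36 \sin{\left(x + 1 \right)} + 36}{12 x^{6} + 27 x^{4} + 78 x^{2} + 18} = G'(x).

G(x) = \frac{5 \log{\left(x^{4} + 2 x^{2} + 6 \right)}}{3} - 2 \cos{\left(x + 1 \right)} + \operatorname{atan}{\left(2 x \right)} + \frac{1}{2}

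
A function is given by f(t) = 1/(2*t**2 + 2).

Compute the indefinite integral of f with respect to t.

Whatever form F(t) takes, F'(t) = f(t) is non-negotiable.
Check: d/dt[atan(t)/2] = 1/(2*t**2 + 2) = f(t).

F(t) = atan(t)/2 + C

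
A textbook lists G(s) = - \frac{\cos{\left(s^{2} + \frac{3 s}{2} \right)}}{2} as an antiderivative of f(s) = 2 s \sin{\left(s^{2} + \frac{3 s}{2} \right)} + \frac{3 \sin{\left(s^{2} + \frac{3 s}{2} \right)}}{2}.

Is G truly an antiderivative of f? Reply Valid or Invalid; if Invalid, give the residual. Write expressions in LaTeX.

d/ds[G] = s \sin{\left(s^{2} + \frac{3 s}{2} \right)} + \frac{3 \sin{\left(s^{2} + \frac{3 s}{2} \right)}}{4}
d/ds[G] - f(s) = - s \sin{\left(s^{2} + \frac{3 s}{2} \right)} - \frac{3 \sin{\left(s^{2} + \frac{3 s}{2} \right)}}{4} != 0.

Invalid: d/ds[G] - f = - s \sin{\left(s^{2} + \frac{3 s}{2} \right)} - \frac{3 \sin{\left(s^{2} + \frac{3 s}{2} \right)}}{4}, which is not 0.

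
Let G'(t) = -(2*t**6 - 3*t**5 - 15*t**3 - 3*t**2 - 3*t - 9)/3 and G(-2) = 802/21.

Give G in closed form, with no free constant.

Recover the given G'(t) by differentiating a candidate G(t); any mismatch rules it out.
A general antiderivative is -2*t**7/21 + t**6/6 + 5*t**4/4 + t**3/3 + t**2/2 + 3*t + C.
The condition gives C = 802/21 - (760/21) = 2.
So G(t) = -2*t**7/21 + t**6/6 + 5*t**4/4 + t**3/3 + t**2/2 + 3*t + 2.
Check: d/dt[-2*t**7/21 + t**6/6 + 5*t**4/4 + t**3/3 + t**2/2 + 3*t + 2] = -2*t**6/3 + t**5 + 5*t**3 + t**2 + t + 3, which equals G'(t).

G(t) = -2*t**7/21 + t**6/6 + 5*t**4/4 + t**3/3 + t**2/2 + 3*t + 2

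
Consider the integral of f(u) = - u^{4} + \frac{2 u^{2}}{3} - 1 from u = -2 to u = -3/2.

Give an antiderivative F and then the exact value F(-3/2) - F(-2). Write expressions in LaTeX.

Antiderivative: F(u) = - \frac{u^{5}}{5} + \frac{2 u^{3}}{9} - u; value = - \frac{6269}{1440}

The integrand splits into summands that can be handled one at a time.
F(u) = - \frac{u^{5}}{5} + \frac{2 u^{3}}{9} - u is an antiderivative of f.
Check: d/du[- \frac{u^{5}}{5} + \frac{2 u^{3}}{9} - u] = - u^{4} + \frac{2 u^{2}}{3} - 1 = f(u).
F(-3/2) = \frac{363}{160}; F(-2) = \frac{298}{45}.
Integral = F(-3/2) - F(-2) = - \frac{6269}{1440}.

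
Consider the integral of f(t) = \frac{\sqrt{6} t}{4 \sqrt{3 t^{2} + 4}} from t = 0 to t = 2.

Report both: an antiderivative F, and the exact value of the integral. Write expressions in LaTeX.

f matches the chain-rule pattern g'(h)*h' with inner function h(t) = \frac{t^{2}}{2} + \frac{2}{3}; substituting u = h(t) collapses the integral.
F(t) = \frac{\sqrt{\frac{t^{2}}{2} + \frac{2}{3}}}{2} is an antiderivative of f.
Check: d/dt[\frac{\sqrt{\frac{t^{2}}{2} + \frac{2}{3}}}{2}] = \frac{\sqrt{6} t}{4 \sqrt{3 t^{2} + 4}} = f(t).
F(2) = \frac{\sqrt{6}}{3}; F(0) = \frac{\sqrt{6}}{6}.
Integral = F(2) - F(0) = \frac{\sqrt{6}}{6}.

Antiderivative: F(t) = \frac{\sqrt{\frac{t^{2}}{2} + \frac{2}{3}}}{2}; value = \frac{\sqrt{6}}{6}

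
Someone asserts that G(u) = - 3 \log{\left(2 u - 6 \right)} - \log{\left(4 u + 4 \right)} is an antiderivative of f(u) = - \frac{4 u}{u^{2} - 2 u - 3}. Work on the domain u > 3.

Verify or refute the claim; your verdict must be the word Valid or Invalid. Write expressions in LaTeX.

Valid: G'(u) = f(u).

d/du[G] = - \frac{4 u}{u^{2} - 2 u - 3}
This equals f(u) exactly, so the claim holds.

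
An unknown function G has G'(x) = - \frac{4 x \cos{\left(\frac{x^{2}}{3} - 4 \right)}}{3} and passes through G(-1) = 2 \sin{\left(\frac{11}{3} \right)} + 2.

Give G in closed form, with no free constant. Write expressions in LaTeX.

G(x) = - 2 \left(\sin{\left(\frac{x^{2}}{3} - 4 \right)} - 1\right)

The substitution u = \frac{x^{2}}{3} - 4 works: G'(x) is exactly (dG/du)*(du/dx) for that inner function.
A general antiderivative is - 2 \sin{\left(\frac{x^{2}}{3} - 4 \right)} + C.
The condition gives C = 2 \sin{\left(\frac{11}{3} \right)} + 2 - (2 \sin{\left(\frac{11}{3} \right)}) = 2.
So G(x) = - 2 \left(\sin{\left(\frac{x^{2}}{3} - 4 \right)} - 1\right).
Check: d/dx[- 2 \left(\sin{\left(\frac{x^{2}}{3} - 4 \right)} - 1\right)] = - \frac{4 x \cos{\left(\frac{x^{2}}{3} - 4 \right)}}{3} = G'(x).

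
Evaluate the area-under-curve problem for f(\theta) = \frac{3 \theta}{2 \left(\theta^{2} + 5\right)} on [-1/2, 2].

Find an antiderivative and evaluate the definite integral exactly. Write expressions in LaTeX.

The substitution u = \theta^{2} + 5 works: f is exactly (dF/du)*(du/d\theta) for that inner function.
F(\theta) = \frac{3 \log{\left(\theta^{2} + 5 \right)}}{4} is an antiderivative of f.
Check: d/d\theta[\frac{3 \log{\left(\theta^{2} + 5 \right)}}{4}] = \frac{3 \theta}{2 \theta^{2} + 10}, which equals f(\theta).
F(2) = \frac{3 \log{\left(9 \right)}}{4}; F(-1/2) = \frac{3 \log{\left(\frac{21}{4} \right)}}{4}.
Integral = F(2) - F(-1/2) = - \frac{3 \log{\left(\frac{21}{4} \right)}}{4} + \frac{3 \log{\left(9 \right)}}{4}.

Antiderivative: F(\theta) = \frac{3 \log{\left(\theta^{2} + 5 \right)}}{4}; value = - \frac{3 \log{\left(\frac{21}{4} \right)}}{4} + \frac{3 \log{\left(9 \right)}}{4}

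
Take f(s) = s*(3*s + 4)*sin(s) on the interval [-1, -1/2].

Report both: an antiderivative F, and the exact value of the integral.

Antiderivative: F(s) = -3*s**2*cos(s) + 6*s*sin(s) - 4*s*cos(s) + 4*sin(s) + 6*cos(s); value = -7*cos(1) - 2*sin(1) - sin(1/2) + 29*cos(1/2)/4

Differentiate the proposed F(s) back; it has to land on f(s) exactly.
F(s) = -3*s**2*cos(s) + 6*s*sin(s) - 4*s*cos(s) + 4*sin(s) + 6*cos(s) is an antiderivative of f.
Check: d/ds[-3*s**2*cos(s) + 6*s*sin(s) - 4*s*cos(s) + 4*sin(s) + 6*cos(s)] = 3*s**2*sin(s) + 4*s*sin(s), which equals f(s).
F(-1/2) = -sin(1/2) + 29*cos(1/2)/4; F(-1) = 2*sin(1) + 7*cos(1).
Integral = F(-1/2) - F(-1) = -7*cos(1) - 2*sin(1) - sin(1/2) + 29*cos(1/2)/4.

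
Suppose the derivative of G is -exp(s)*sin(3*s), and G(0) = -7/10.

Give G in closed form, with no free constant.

The proposed G(s) is checked by its d/ds: the result must match the given G'(s).
A general antiderivative is -exp(s)*sin(3*s)/10 + 3*exp(s)*cos(3*s)/10 + C.
The condition gives C = -7/10 - (3/10) = -1.
So G(s) = -exp(s)*sin(3*s)/10 + 3*exp(s)*cos(3*s)/10 - 1.
Check: d/ds[-exp(s)*sin(3*s)/10 + 3*exp(s)*cos(3*s)/10 - 1] = -exp(s)*sin(3*s) = G'(s).

G(s) = -exp(s)*sin(3*s)/10 + 3*exp(s)*cos(3*s)/10 - 1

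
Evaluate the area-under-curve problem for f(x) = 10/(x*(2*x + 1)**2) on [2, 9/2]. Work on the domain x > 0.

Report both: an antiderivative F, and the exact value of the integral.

Antiderivative: F(x) = 10*((2*x + 1)*log(x) - (2*x + 1)*log(x + 1/2) + 1)/(2*x + 1); value = -10*log(5) - 10*log(2) - 1 + 10*log(5/2) + 10*log(9/2)

Factor the denominator (x*(2*x + 1)**2) and decompose: f = -20/(2*x + 1) - 20/(2*x + 1)**2 + 10/x; each piece integrates to a log, atan, or power term.
F(x) = 10*((2*x + 1)*log(x) - (2*x + 1)*log(x + 1/2) + 1)/(2*x + 1) is an antiderivative of f.
Check: d/dx[10*((2*x + 1)*log(x) - (2*x + 1)*log(x + 1/2) + 1)/(2*x + 1)] = 10/(4*x**3 + 4*x**2 + x), which equals f(x).
F(9/2) = -10*log(5) + 1 + 10*log(9/2); F(2) = -10*log(5/2) + 2 + 10*log(2).
Integral = F(9/2) - F(2) = -10*log(5) - 10*log(2) - 1 + 10*log(5/2) + 10*log(9/2).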